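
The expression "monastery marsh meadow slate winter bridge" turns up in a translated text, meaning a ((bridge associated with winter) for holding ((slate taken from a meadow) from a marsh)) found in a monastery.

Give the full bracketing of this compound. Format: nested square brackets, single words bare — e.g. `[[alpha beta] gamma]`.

The outermost head in the paraphrase is "bridge" (specifically "marsh meadow slate winter bridge"), modified by "monastery".
Inside "marsh meadow slate winter bridge": head "bridge" (specifically "winter bridge"), modifier "marsh meadow slate".
Inside "marsh meadow slate": head "slate" (specifically "meadow slate"), modifier "marsh".
Inside "meadow slate": head "slate", modifier "meadow".
Inside "winter bridge": head "bridge", modifier "winter".
So the structure is [monastery [[marsh [meadow slate]] [winter bridge]]].

[monastery [[marsh [meadow slate]] [winter bridge]]]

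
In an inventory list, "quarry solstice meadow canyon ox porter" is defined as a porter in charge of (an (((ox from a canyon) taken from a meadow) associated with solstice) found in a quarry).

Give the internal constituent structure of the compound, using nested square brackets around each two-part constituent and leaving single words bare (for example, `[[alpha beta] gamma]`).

The outermost head in the paraphrase is "porter", modified by "quarry solstice meadow canyon ox".
"quarry solstice meadow canyon ox" → head "ox" (specifically "solstice meadow canyon ox"), modifier "quarry".
"solstice meadow canyon ox" → head "ox" (specifically "meadow canyon ox"), modifier "solstice".
"meadow canyon ox" → head "ox" (specifically "canyon ox"), modifier "meadow".
"canyon ox" → head "ox", modifier "canyon".
Assembled: [[quarry [solstice [meadow [canyon ox]]]] porter].

[[quarry [solstice [meadow [canyon ox]]]] porter]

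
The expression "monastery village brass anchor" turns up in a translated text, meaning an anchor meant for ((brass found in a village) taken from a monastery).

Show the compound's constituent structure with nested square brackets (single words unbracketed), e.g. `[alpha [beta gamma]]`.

Overall it is a kind of anchor; the modifier is "monastery village brass".
Inside "monastery village brass": head "brass" (specifically "village brass"), modifier "monastery".
Inside "village brass": head "brass", modifier "village".
Assembled: [[monastery [village brass]] anchor].

[[monastery [village brass]] anchor]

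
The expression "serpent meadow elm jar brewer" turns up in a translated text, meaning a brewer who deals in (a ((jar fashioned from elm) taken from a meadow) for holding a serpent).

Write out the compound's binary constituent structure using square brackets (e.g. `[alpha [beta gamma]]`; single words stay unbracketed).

[[serpent [meadow [elm jar]]] brewer]

Overall it is a kind of brewer; the modifier is "serpent meadow elm jar".
Inside "serpent meadow elm jar": head "jar" (specifically "meadow elm jar"), modifier "serpent".
Inside "meadow elm jar": head "jar" (specifically "elm jar"), modifier "meadow".
Inside "elm jar": head "jar", modifier "elm".
So the structure is [[serpent [meadow [elm jar]]] brewer].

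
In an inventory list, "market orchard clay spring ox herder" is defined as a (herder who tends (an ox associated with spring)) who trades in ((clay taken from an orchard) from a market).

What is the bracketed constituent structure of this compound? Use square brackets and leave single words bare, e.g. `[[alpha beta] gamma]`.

[[market [orchard clay]] [[spring ox] herder]]

At the top level: head "herder" (specifically "spring ox herder"); modifier "market orchard clay".
Inside "market orchard clay": head "clay" (specifically "orchard clay"), modifier "market".
Inside "orchard clay": head "clay", modifier "orchard".
Inside "spring ox herder": head "herder", modifier "spring ox".
Inside "spring ox": head "ox", modifier "spring".
So the structure is [[market [orchard clay]] [[spring ox] herder]].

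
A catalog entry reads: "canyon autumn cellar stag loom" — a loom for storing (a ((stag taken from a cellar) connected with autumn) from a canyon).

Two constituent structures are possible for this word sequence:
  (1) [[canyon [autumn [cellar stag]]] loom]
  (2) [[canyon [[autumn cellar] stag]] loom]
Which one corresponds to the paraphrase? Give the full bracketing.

[[canyon [autumn [cellar stag]]] loom]

The paraphrase's head is the "loom" part ("loom"); its modifier is "canyon autumn cellar stag".
That top-level split, carried through the inner groups, gives [[canyon [autumn [cellar stag]]] loom].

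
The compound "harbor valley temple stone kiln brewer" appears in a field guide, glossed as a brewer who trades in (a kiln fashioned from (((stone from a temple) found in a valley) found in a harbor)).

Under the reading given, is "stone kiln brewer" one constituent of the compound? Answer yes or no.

no

The top-level split is [harbor valley temple stone kiln] [brewer]; the full structure is [[[harbor [valley [temple stone]]] kiln] brewer].
"stone kiln brewer" straddles a constituent boundary, so it is not a single unit.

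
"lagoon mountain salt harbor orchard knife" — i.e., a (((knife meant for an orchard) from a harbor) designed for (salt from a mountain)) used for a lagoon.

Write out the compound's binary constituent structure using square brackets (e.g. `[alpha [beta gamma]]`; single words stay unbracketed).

Overall it is a kind of knife (specifically "mountain salt harbor orchard knife"); the modifier is "lagoon".
Within "mountain salt harbor orchard knife", the head is "knife" (specifically "harbor orchard knife") and the modifier is "mountain salt".
Within "mountain salt", the head is "salt" and the modifier is "mountain".
Within "harbor orchard knife", the head is "knife" (specifically "orchard knife") and the modifier is "harbor".
Within "orchard knife", the head is "knife" and the modifier is "orchard".
So the structure is [lagoon [[mountain salt] [harbor [orchard knife]]]].

[lagoon [[mountain salt] [harbor [orchard knife]]]]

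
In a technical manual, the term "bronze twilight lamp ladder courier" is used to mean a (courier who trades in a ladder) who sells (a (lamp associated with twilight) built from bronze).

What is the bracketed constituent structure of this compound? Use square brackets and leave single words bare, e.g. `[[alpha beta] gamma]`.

[[bronze [twilight lamp]] [ladder courier]]

Whole compound: head "courier" (specifically "ladder courier"), modifier "bronze twilight lamp".
Inside "bronze twilight lamp": head "lamp" (specifically "twilight lamp"), modifier "bronze".
Inside "twilight lamp": head "lamp", modifier "twilight".
Inside "ladder courier": head "courier", modifier "ladder".
Assembled: [[bronze [twilight lamp]] [ladder courier]].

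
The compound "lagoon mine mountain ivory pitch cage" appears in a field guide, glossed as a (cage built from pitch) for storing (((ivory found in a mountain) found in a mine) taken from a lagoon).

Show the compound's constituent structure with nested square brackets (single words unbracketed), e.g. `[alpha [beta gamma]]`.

At the top level: head "cage" (specifically "pitch cage"); modifier "lagoon mine mountain ivory".
Within "lagoon mine mountain ivory", the head is "ivory" (specifically "mine mountain ivory") and the modifier is "lagoon".
Within "mine mountain ivory", the head is "ivory" (specifically "mountain ivory") and the modifier is "mine".
Within "mountain ivory", the head is "ivory" and the modifier is "mountain".
Within "pitch cage", the head is "cage" and the modifier is "pitch".
So the structure is [[lagoon [mine [mountain ivory]]] [pitch cage]].

[[lagoon [mine [mountain ivory]]] [pitch cage]]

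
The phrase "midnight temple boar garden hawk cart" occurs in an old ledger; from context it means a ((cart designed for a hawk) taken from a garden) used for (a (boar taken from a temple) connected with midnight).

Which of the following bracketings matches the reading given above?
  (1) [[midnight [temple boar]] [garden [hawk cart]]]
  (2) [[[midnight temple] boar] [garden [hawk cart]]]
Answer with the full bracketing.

[[midnight [temple boar]] [garden [hawk cart]]]

The paraphrase's head is the "cart" part ("garden hawk cart"); its modifier is "midnight temple boar".
That top-level split, carried through the inner groups, gives [[midnight [temple boar]] [garden [hawk cart]]].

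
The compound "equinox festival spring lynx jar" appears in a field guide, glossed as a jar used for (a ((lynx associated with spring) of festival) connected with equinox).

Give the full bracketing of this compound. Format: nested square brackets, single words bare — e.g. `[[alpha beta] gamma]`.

[[equinox [festival [spring lynx]]] jar]

Overall it is a kind of jar; the modifier is "equinox festival spring lynx".
Inside "equinox festival spring lynx": head "lynx" (specifically "festival spring lynx"), modifier "equinox".
Inside "festival spring lynx": head "lynx" (specifically "spring lynx"), modifier "festival".
Inside "spring lynx": head "lynx", modifier "spring".
Assembled: [[equinox [festival [spring lynx]]] jar].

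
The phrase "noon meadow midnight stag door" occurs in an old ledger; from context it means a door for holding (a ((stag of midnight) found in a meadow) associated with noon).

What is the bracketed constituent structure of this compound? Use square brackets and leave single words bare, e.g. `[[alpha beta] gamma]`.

Overall it is a kind of door; the modifier is "noon meadow midnight stag".
"noon meadow midnight stag" → head "stag" (specifically "meadow midnight stag"), modifier "noon".
"meadow midnight stag" → head "stag" (specifically "midnight stag"), modifier "meadow".
"midnight stag" → head "stag", modifier "midnight".
Assembled: [[noon [meadow [midnight stag]]] door].

[[noon [meadow [midnight stag]]] door]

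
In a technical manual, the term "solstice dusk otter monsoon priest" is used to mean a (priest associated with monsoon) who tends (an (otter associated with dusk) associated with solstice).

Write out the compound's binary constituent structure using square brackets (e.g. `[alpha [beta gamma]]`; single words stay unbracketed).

Overall it is a kind of priest (specifically "monsoon priest"); the modifier is "solstice dusk otter".
"solstice dusk otter" → head "otter" (specifically "dusk otter"), modifier "solstice".
"dusk otter" → head "otter", modifier "dusk".
"monsoon priest" → head "priest", modifier "monsoon".
Assembled: [[solstice [dusk otter]] [monsoon priest]].

[[solstice [dusk otter]] [monsoon priest]]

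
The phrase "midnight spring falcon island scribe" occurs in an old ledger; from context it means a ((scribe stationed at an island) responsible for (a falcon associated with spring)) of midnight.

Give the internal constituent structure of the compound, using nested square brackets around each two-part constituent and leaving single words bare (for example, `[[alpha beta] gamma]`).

Overall it is a kind of scribe (specifically "spring falcon island scribe"); the modifier is "midnight".
Inside "spring falcon island scribe": head "scribe" (specifically "island scribe"), modifier "spring falcon".
Inside "spring falcon": head "falcon", modifier "spring".
Inside "island scribe": head "scribe", modifier "island".
So the structure is [midnight [[spring falcon] [island scribe]]].

[midnight [[spring falcon] [island scribe]]]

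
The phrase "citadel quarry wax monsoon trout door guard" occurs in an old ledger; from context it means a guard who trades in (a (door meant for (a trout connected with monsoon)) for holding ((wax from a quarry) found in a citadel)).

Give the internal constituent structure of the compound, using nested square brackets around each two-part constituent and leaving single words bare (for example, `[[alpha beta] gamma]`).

At the top level: head "guard"; modifier "citadel quarry wax monsoon trout door".
Inside "citadel quarry wax monsoon trout door": head "door" (specifically "monsoon trout door"), modifier "citadel quarry wax".
Inside "citadel quarry wax": head "wax" (specifically "quarry wax"), modifier "citadel".
Inside "quarry wax": head "wax", modifier "quarry".
Inside "monsoon trout door": head "door", modifier "monsoon trout".
Inside "monsoon trout": head "trout", modifier "monsoon".
So the structure is [[[citadel [quarry wax]] [[monsoon trout] door]] guard].

[[[citadel [quarry wax]] [[monsoon trout] door]] guard]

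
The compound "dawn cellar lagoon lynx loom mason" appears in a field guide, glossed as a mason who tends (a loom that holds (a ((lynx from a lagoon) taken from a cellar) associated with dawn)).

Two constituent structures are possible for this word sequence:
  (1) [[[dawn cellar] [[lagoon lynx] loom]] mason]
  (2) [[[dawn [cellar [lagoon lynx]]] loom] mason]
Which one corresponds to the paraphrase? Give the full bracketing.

[[[dawn [cellar [lagoon lynx]]] loom] mason]

The paraphrase's head is the "mason" part ("mason"); its modifier is "dawn cellar lagoon lynx loom".
That top-level split, carried through the inner groups, gives [[[dawn [cellar [lagoon lynx]]] loom] mason].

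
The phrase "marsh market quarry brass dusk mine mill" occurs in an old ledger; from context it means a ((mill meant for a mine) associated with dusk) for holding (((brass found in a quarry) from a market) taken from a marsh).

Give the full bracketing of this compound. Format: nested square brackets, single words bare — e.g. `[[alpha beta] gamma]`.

Overall it is a kind of mill (specifically "dusk mine mill"); the modifier is "marsh market quarry brass".
Inside "marsh market quarry brass": head "brass" (specifically "market quarry brass"), modifier "marsh".
Inside "market quarry brass": head "brass" (specifically "quarry brass"), modifier "market".
Inside "quarry brass": head "brass", modifier "quarry".
Inside "dusk mine mill": head "mill" (specifically "mine mill"), modifier "dusk".
Inside "mine mill": head "mill", modifier "mine".
Putting it together: [[marsh [market [quarry brass]]] [dusk [mine mill]]].

[[marsh [market [quarry brass]]] [dusk [mine mill]]]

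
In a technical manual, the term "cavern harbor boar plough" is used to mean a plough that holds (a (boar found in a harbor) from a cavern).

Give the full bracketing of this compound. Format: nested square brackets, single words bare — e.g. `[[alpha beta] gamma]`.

Whole compound: head "plough", modifier "cavern harbor boar".
"cavern harbor boar" → head "boar" (specifically "harbor boar"), modifier "cavern".
"harbor boar" → head "boar", modifier "harbor".
So the structure is [[cavern [harbor boar]] plough].

[[cavern [harbor boar]] plough]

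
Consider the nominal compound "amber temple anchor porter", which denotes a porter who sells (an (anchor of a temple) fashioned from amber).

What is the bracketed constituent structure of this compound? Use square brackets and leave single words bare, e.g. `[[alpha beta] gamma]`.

[[amber [temple anchor]] porter]

At the top level: head "porter"; modifier "amber temple anchor".
"amber temple anchor" → head "anchor" (specifically "temple anchor"), modifier "amber".
"temple anchor" → head "anchor", modifier "temple".
So the structure is [[amber [temple anchor]] porter].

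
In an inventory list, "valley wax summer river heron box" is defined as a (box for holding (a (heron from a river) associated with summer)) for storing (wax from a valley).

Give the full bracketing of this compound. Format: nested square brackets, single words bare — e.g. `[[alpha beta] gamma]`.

[[valley wax] [[summer [river heron]] box]]

Whole compound: head "box" (specifically "summer river heron box"), modifier "valley wax".
Within "valley wax", the head is "wax" and the modifier is "valley".
Within "summer river heron box", the head is "box" and the modifier is "summer river heron".
Within "summer river heron", the head is "heron" (specifically "river heron") and the modifier is "summer".
Within "river heron", the head is "heron" and the modifier is "river".
So the structure is [[valley wax] [[summer [river heron]] box]].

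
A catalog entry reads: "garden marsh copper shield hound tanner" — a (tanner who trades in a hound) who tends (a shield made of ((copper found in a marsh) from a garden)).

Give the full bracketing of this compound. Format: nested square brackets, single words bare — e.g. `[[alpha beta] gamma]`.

At the top level: head "tanner" (specifically "hound tanner"); modifier "garden marsh copper shield".
Within "garden marsh copper shield", the head is "shield" and the modifier is "garden marsh copper".
Within "garden marsh copper", the head is "copper" (specifically "marsh copper") and the modifier is "garden".
Within "marsh copper", the head is "copper" and the modifier is "marsh".
Within "hound tanner", the head is "tanner" and the modifier is "hound".
So the structure is [[[garden [marsh copper]] shield] [hound tanner]].

[[[garden [marsh copper]] shield] [hound tanner]]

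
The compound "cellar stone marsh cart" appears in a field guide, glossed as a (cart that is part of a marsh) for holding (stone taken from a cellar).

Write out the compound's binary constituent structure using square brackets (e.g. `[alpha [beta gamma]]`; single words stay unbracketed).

[[cellar stone] [marsh cart]]

Overall it is a kind of cart (specifically "marsh cart"); the modifier is "cellar stone".
"cellar stone" → head "stone", modifier "cellar".
"marsh cart" → head "cart", modifier "marsh".
So the structure is [[cellar stone] [marsh cart]].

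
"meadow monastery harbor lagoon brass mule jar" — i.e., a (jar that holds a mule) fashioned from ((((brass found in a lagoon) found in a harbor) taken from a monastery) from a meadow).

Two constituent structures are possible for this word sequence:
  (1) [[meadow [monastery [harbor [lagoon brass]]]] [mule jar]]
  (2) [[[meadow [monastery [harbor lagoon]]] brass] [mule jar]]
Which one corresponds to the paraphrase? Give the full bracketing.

[[meadow [monastery [harbor [lagoon brass]]]] [mule jar]]

The paraphrase's head is the "jar" part ("mule jar"); its modifier is "meadow monastery harbor lagoon brass".
That top-level split, carried through the inner groups, gives [[meadow [monastery [harbor [lagoon brass]]]] [mule jar]].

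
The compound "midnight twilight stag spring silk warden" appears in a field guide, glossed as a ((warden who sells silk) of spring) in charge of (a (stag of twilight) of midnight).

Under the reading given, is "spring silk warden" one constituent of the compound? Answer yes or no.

The paraphrase groups the words so that "spring silk warden" is one unit: it corresponds to a single parenthesized sub-phrase.
The full structure is [[midnight [twilight stag]] [spring [silk warden]]], in which [spring silk warden] is a constituent.

yes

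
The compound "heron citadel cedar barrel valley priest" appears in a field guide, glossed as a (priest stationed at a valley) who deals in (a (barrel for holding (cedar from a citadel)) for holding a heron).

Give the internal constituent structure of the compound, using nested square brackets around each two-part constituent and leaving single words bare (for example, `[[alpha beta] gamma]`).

[[heron [[citadel cedar] barrel]] [valley priest]]

Whole compound: head "priest" (specifically "valley priest"), modifier "heron citadel cedar barrel".
Within "heron citadel cedar barrel", the head is "barrel" (specifically "citadel cedar barrel") and the modifier is "heron".
Within "citadel cedar barrel", the head is "barrel" and the modifier is "citadel cedar".
Within "citadel cedar", the head is "cedar" and the modifier is "citadel".
Within "valley priest", the head is "priest" and the modifier is "valley".
Assembled: [[heron [[citadel cedar] barrel]] [valley priest]].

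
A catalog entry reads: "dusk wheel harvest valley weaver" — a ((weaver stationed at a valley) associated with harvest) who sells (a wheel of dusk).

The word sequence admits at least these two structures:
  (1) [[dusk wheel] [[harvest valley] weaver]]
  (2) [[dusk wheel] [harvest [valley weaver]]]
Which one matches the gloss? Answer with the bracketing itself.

The paraphrase's head is the "weaver" part ("harvest valley weaver"); its modifier is "dusk wheel".
That top-level split, carried through the inner groups, gives [[dusk wheel] [harvest [valley weaver]]].

[[dusk wheel] [harvest [valley weaver]]]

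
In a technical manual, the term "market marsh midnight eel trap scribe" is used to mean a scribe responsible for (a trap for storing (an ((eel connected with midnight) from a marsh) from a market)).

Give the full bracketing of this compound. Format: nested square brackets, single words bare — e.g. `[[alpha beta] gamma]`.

Whole compound: head "scribe", modifier "market marsh midnight eel trap".
"market marsh midnight eel trap" → head "trap", modifier "market marsh midnight eel".
"market marsh midnight eel" → head "eel" (specifically "marsh midnight eel"), modifier "market".
"marsh midnight eel" → head "eel" (specifically "midnight eel"), modifier "marsh".
"midnight eel" → head "eel", modifier "midnight".
Assembled: [[[market [marsh [midnight eel]]] trap] scribe].

[[[market [marsh [midnight eel]]] trap] scribe]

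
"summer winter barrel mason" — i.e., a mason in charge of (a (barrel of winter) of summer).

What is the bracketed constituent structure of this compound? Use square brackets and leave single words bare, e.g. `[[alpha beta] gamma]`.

[[summer [winter barrel]] mason]

Whole compound: head "mason", modifier "summer winter barrel".
Within "summer winter barrel", the head is "barrel" (specifically "winter barrel") and the modifier is "summer".
Within "winter barrel", the head is "barrel" and the modifier is "winter".
Assembled: [[summer [winter barrel]] mason].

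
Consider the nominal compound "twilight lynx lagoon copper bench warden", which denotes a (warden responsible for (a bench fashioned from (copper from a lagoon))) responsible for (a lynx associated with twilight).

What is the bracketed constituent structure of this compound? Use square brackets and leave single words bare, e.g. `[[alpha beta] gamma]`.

The outermost head in the paraphrase is "warden" (specifically "lagoon copper bench warden"), modified by "twilight lynx".
Within "twilight lynx", the head is "lynx" and the modifier is "twilight".
Within "lagoon copper bench warden", the head is "warden" and the modifier is "lagoon copper bench".
Within "lagoon copper bench", the head is "bench" and the modifier is "lagoon copper".
Within "lagoon copper", the head is "copper" and the modifier is "lagoon".
Putting it together: [[twilight lynx] [[[lagoon copper] bench] warden]].

[[twilight lynx] [[[lagoon copper] bench] warden]]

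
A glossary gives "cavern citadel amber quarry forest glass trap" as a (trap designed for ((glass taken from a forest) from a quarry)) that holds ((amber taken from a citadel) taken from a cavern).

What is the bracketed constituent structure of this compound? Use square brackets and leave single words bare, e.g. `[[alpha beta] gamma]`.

[[cavern [citadel amber]] [[quarry [forest glass]] trap]]

The outermost head in the paraphrase is "trap" (specifically "quarry forest glass trap"), modified by "cavern citadel amber".
Within "cavern citadel amber", the head is "amber" (specifically "citadel amber") and the modifier is "cavern".
Within "citadel amber", the head is "amber" and the modifier is "citadel".
Within "quarry forest glass trap", the head is "trap" and the modifier is "quarry forest glass".
Within "quarry forest glass", the head is "glass" (specifically "forest glass") and the modifier is "quarry".
Within "forest glass", the head is "glass" and the modifier is "forest".
Assembled: [[cavern [citadel amber]] [[quarry [forest glass]] trap]].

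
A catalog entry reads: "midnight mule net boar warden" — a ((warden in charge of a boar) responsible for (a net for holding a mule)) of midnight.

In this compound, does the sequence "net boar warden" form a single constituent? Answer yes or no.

The top-level split is [midnight] [mule net boar warden]; the full structure is [midnight [[mule net] [boar warden]]].
"net boar warden" straddles a constituent boundary, so it is not a single unit.

no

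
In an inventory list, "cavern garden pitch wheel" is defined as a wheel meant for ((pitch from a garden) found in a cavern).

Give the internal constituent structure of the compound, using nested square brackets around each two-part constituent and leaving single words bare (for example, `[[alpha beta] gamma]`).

Whole compound: head "wheel", modifier "cavern garden pitch".
Inside "cavern garden pitch": head "pitch" (specifically "garden pitch"), modifier "cavern".
Inside "garden pitch": head "pitch", modifier "garden".
So the structure is [[cavern [garden pitch]] wheel].

[[cavern [garden pitch]] wheel]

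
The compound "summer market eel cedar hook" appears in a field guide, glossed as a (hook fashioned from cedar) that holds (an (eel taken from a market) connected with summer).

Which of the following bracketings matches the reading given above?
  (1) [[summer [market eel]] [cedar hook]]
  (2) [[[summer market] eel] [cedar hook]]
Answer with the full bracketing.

[[summer [market eel]] [cedar hook]]

The paraphrase's head is the "hook" part ("cedar hook"); its modifier is "summer market eel".
That top-level split, carried through the inner groups, gives [[summer [market eel]] [cedar hook]].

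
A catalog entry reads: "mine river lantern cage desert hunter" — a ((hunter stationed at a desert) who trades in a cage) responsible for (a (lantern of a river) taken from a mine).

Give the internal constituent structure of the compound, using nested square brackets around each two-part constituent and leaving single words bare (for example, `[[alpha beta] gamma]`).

The outermost head in the paraphrase is "hunter" (specifically "cage desert hunter"), modified by "mine river lantern".
Inside "mine river lantern": head "lantern" (specifically "river lantern"), modifier "mine".
Inside "river lantern": head "lantern", modifier "river".
Inside "cage desert hunter": head "hunter" (specifically "desert hunter"), modifier "cage".
Inside "desert hunter": head "hunter", modifier "desert".
Putting it together: [[mine [river lantern]] [cage [desert hunter]]].

[[mine [river lantern]] [cage [desert hunter]]]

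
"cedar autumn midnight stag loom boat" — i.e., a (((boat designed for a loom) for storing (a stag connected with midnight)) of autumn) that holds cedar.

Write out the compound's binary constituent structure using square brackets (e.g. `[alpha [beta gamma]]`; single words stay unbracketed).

[cedar [autumn [[midnight stag] [loom boat]]]]

At the top level: head "boat" (specifically "autumn midnight stag loom boat"); modifier "cedar".
"autumn midnight stag loom boat" → head "boat" (specifically "midnight stag loom boat"), modifier "autumn".
"midnight stag loom boat" → head "boat" (specifically "loom boat"), modifier "midnight stag".
"midnight stag" → head "stag", modifier "midnight".
"loom boat" → head "boat", modifier "loom".
So the structure is [cedar [autumn [[midnight stag] [loom boat]]]].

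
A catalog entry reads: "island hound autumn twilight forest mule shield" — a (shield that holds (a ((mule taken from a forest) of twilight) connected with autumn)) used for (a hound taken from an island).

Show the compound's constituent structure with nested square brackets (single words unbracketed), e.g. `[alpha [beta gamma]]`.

[[island hound] [[autumn [twilight [forest mule]]] shield]]

At the top level: head "shield" (specifically "autumn twilight forest mule shield"); modifier "island hound".
Inside "island hound": head "hound", modifier "island".
Inside "autumn twilight forest mule shield": head "shield", modifier "autumn twilight forest mule".
Inside "autumn twilight forest mule": head "mule" (specifically "twilight forest mule"), modifier "autumn".
Inside "twilight forest mule": head "mule" (specifically "forest mule"), modifier "twilight".
Inside "forest mule": head "mule", modifier "forest".
So the structure is [[island hound] [[autumn [twilight [forest mule]]] shield]].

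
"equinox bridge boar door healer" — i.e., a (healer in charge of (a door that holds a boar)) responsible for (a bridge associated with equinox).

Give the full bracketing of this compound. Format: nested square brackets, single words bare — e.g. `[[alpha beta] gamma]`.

[[equinox bridge] [[boar door] healer]]

Whole compound: head "healer" (specifically "boar door healer"), modifier "equinox bridge".
Inside "equinox bridge": head "bridge", modifier "equinox".
Inside "boar door healer": head "healer", modifier "boar door".
Inside "boar door": head "door", modifier "boar".
Putting it together: [[equinox bridge] [[boar door] healer]].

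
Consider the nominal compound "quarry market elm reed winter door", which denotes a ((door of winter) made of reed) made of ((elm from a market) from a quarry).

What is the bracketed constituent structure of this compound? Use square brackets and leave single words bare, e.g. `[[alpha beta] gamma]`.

[[quarry [market elm]] [reed [winter door]]]

Whole compound: head "door" (specifically "reed winter door"), modifier "quarry market elm".
"quarry market elm" → head "elm" (specifically "market elm"), modifier "quarry".
"market elm" → head "elm", modifier "market".
"reed winter door" → head "door" (specifically "winter door"), modifier "reed".
"winter door" → head "door", modifier "winter".
Putting it together: [[quarry [market elm]] [reed [winter door]]].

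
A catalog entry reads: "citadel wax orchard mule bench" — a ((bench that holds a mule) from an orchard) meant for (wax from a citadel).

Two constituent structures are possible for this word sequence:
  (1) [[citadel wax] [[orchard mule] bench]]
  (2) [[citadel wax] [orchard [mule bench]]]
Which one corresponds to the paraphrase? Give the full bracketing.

The paraphrase's head is the "bench" part ("orchard mule bench"); its modifier is "citadel wax".
That top-level split, carried through the inner groups, gives [[citadel wax] [orchard [mule bench]]].

[[citadel wax] [orchard [mule bench]]]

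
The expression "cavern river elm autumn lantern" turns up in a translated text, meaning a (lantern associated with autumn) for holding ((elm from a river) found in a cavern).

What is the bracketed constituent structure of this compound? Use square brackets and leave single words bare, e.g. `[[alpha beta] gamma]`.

The outermost head in the paraphrase is "lantern" (specifically "autumn lantern"), modified by "cavern river elm".
Inside "cavern river elm": head "elm" (specifically "river elm"), modifier "cavern".
Inside "river elm": head "elm", modifier "river".
Inside "autumn lantern": head "lantern", modifier "autumn".
Putting it together: [[cavern [river elm]] [autumn lantern]].

[[cavern [river elm]] [autumn lantern]]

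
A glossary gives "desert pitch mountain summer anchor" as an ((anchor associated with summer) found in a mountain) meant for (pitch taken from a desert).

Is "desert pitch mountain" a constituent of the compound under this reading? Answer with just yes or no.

The top-level split is [desert pitch] [mountain summer anchor]; the full structure is [[desert pitch] [mountain [summer anchor]]].
"desert pitch mountain" straddles a constituent boundary, so it is not a single unit.

no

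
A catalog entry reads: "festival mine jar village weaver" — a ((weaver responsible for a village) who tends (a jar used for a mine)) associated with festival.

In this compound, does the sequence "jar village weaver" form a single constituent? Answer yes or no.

no

The top-level split is [festival] [mine jar village weaver]; the full structure is [festival [[mine jar] [village weaver]]].
"jar village weaver" straddles a constituent boundary, so it is not a single unit.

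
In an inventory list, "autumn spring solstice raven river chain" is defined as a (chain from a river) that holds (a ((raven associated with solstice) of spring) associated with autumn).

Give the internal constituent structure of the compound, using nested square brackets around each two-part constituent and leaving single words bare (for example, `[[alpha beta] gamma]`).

[[autumn [spring [solstice raven]]] [river chain]]

Whole compound: head "chain" (specifically "river chain"), modifier "autumn spring solstice raven".
Inside "autumn spring solstice raven": head "raven" (specifically "spring solstice raven"), modifier "autumn".
Inside "spring solstice raven": head "raven" (specifically "solstice raven"), modifier "spring".
Inside "solstice raven": head "raven", modifier "solstice".
Inside "river chain": head "chain", modifier "river".
Assembled: [[autumn [spring [solstice raven]]] [river chain]].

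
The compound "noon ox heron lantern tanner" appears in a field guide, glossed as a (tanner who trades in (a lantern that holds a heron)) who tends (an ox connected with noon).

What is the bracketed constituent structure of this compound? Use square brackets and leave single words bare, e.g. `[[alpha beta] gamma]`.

Whole compound: head "tanner" (specifically "heron lantern tanner"), modifier "noon ox".
Within "noon ox", the head is "ox" and the modifier is "noon".
Within "heron lantern tanner", the head is "tanner" and the modifier is "heron lantern".
Within "heron lantern", the head is "lantern" and the modifier is "heron".
So the structure is [[noon ox] [[heron lantern] tanner]].

[[noon ox] [[heron lantern] tanner]]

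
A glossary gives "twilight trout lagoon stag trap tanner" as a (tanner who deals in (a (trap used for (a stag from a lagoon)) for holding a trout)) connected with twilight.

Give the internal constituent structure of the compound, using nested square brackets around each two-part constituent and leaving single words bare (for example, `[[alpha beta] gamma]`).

Overall it is a kind of tanner (specifically "trout lagoon stag trap tanner"); the modifier is "twilight".
Inside "trout lagoon stag trap tanner": head "tanner", modifier "trout lagoon stag trap".
Inside "trout lagoon stag trap": head "trap" (specifically "lagoon stag trap"), modifier "trout".
Inside "lagoon stag trap": head "trap", modifier "lagoon stag".
Inside "lagoon stag": head "stag", modifier "lagoon".
So the structure is [twilight [[trout [[lagoon stag] trap]] tanner]].

[twilight [[trout [[lagoon stag] trap]] tanner]]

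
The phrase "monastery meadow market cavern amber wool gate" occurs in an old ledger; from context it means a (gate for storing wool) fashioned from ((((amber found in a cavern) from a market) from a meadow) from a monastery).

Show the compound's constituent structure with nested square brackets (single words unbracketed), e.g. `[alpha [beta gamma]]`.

Whole compound: head "gate" (specifically "wool gate"), modifier "monastery meadow market cavern amber".
Inside "monastery meadow market cavern amber": head "amber" (specifically "meadow market cavern amber"), modifier "monastery".
Inside "meadow market cavern amber": head "amber" (specifically "market cavern amber"), modifier "meadow".
Inside "market cavern amber": head "amber" (specifically "cavern amber"), modifier "market".
Inside "cavern amber": head "amber", modifier "cavern".
Inside "wool gate": head "gate", modifier "wool".
Assembled: [[monastery [meadow [market [cavern amber]]]] [wool gate]].

[[monastery [meadow [market [cavern amber]]]] [wool gate]]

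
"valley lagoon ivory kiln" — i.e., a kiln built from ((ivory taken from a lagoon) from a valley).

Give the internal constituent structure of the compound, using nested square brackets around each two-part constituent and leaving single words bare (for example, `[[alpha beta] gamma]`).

[[valley [lagoon ivory]] kiln]

The outermost head in the paraphrase is "kiln", modified by "valley lagoon ivory".
"valley lagoon ivory" → head "ivory" (specifically "lagoon ivory"), modifier "valley".
"lagoon ivory" → head "ivory", modifier "lagoon".
So the structure is [[valley [lagoon ivory]] kiln].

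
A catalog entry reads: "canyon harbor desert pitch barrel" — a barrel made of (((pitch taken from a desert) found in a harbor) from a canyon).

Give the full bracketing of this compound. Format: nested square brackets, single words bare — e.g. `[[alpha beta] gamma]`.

At the top level: head "barrel"; modifier "canyon harbor desert pitch".
Within "canyon harbor desert pitch", the head is "pitch" (specifically "harbor desert pitch") and the modifier is "canyon".
Within "harbor desert pitch", the head is "pitch" (specifically "desert pitch") and the modifier is "harbor".
Within "desert pitch", the head is "pitch" and the modifier is "desert".
Putting it together: [[canyon [harbor [desert pitch]]] barrel].

[[canyon [harbor [desert pitch]]] barrel]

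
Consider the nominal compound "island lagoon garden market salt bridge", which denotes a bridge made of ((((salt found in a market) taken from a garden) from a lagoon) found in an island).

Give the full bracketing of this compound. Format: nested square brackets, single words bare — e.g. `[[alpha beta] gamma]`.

[[island [lagoon [garden [market salt]]]] bridge]

Overall it is a kind of bridge; the modifier is "island lagoon garden market salt".
Within "island lagoon garden market salt", the head is "salt" (specifically "lagoon garden market salt") and the modifier is "island".
Within "lagoon garden market salt", the head is "salt" (specifically "garden market salt") and the modifier is "lagoon".
Within "garden market salt", the head is "salt" (specifically "market salt") and the modifier is "garden".
Within "market salt", the head is "salt" and the modifier is "market".
Putting it together: [[island [lagoon [garden [market salt]]]] bridge].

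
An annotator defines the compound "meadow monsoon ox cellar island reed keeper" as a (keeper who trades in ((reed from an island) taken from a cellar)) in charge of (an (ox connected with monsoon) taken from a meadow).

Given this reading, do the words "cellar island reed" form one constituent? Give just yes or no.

The paraphrase groups the words so that "cellar island reed" is one unit: it corresponds to a single parenthesized sub-phrase.
The full structure is [[meadow [monsoon ox]] [[cellar [island reed]] keeper]], in which [cellar island reed] is a constituent.

yes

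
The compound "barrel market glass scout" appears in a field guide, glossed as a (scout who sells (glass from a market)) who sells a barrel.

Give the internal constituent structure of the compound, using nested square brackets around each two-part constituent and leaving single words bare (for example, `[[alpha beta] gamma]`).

The outermost head in the paraphrase is "scout" (specifically "market glass scout"), modified by "barrel".
Within "market glass scout", the head is "scout" and the modifier is "market glass".
Within "market glass", the head is "glass" and the modifier is "market".
Assembled: [barrel [[market glass] scout]].

[barrel [[market glass] scout]]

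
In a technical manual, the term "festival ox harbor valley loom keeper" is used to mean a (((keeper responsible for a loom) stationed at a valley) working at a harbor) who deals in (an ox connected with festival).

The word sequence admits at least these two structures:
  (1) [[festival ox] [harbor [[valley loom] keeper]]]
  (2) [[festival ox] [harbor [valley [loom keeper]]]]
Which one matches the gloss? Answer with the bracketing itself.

[[festival ox] [harbor [valley [loom keeper]]]]

The paraphrase's head is the "keeper" part ("harbor valley loom keeper"); its modifier is "festival ox".
That top-level split, carried through the inner groups, gives [[festival ox] [harbor [valley [loom keeper]]]].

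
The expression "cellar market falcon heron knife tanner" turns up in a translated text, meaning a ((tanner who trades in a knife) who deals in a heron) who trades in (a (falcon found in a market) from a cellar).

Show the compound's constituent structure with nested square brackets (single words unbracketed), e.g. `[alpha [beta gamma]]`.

[[cellar [market falcon]] [heron [knife tanner]]]

Overall it is a kind of tanner (specifically "heron knife tanner"); the modifier is "cellar market falcon".
Within "cellar market falcon", the head is "falcon" (specifically "market falcon") and the modifier is "cellar".
Within "market falcon", the head is "falcon" and the modifier is "market".
Within "heron knife tanner", the head is "tanner" (specifically "knife tanner") and the modifier is "heron".
Within "knife tanner", the head is "tanner" and the modifier is "knife".
Putting it together: [[cellar [market falcon]] [heron [knife tanner]]].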